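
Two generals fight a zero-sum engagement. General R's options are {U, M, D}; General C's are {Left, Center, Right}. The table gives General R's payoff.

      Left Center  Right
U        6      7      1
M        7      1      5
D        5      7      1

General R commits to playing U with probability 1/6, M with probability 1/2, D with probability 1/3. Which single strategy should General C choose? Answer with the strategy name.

If General C plays Left, General R's expected payoff is (1/6)·6 + (1/2)·7 + (1/3)·5 = 37/6.
If General C plays Center, General R's expected payoff is (1/6)·7 + (1/2)·1 + (1/3)·7 = 4.
If General C plays Right, General R's expected payoff is (1/6)·1 + (1/2)·5 + (1/3)·1 = 3.
General C minimizes General R's payoff; the smallest is 3, so the best response is Right.

Right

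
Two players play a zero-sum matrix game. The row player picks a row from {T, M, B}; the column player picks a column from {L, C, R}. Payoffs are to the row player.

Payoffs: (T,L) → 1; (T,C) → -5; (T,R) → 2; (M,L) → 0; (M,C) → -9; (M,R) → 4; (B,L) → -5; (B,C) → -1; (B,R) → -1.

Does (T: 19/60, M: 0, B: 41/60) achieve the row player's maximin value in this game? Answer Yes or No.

No

Against L this mix gives (19/60)·1 + (41/60)·(-5) = -31/10.
Against C this mix gives (19/60)·(-5) + (41/60)·(-1) = -34/15.
Against R this mix gives (19/60)·2 + (41/60)·(-1) = -1/20.
The column player will play L, holding the row player to -31/10. Shifting weight toward the row that does better against L would raise this floor (the equalizing mix achieves -13/5 against both L and C), so the proposed strategy is not optimal.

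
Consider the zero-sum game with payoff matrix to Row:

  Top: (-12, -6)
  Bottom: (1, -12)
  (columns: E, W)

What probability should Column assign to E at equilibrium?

Row minima: Top → -12, Bottom → -12; maximin = -12.
Column maxima: E → 1, W → -6; minimax = -6.
-12 ≠ -6, so there is no saddle point; optimal play is mixed.
Let Row play Top with probability p. Expected payoff against E: (-12)p + 1(1−p) = −13p + 1; against W: (-6)p + (-12)(1−p) = 6p − 12.
Setting these equal: −13p + 1 = 6p − 12 ⇒ −19p = -13 ⇒ p = 13/19, and the value is (-13)·(13/19) + 1 = -150/19.
For Column: with q = P(E), equating Top's and Bottom's payoffs gives −6q − 6 = 13q − 12 ⇒ q = 6/19.

6/19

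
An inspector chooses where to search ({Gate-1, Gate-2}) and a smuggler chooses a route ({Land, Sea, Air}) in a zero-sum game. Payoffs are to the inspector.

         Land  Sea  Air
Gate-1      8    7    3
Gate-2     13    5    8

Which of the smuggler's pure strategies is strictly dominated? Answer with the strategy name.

Land

Sea holds the inspector's payoff strictly below Land in every row: 7 < 8, 5 < 13.
So Land is strictly dominated for the smuggler.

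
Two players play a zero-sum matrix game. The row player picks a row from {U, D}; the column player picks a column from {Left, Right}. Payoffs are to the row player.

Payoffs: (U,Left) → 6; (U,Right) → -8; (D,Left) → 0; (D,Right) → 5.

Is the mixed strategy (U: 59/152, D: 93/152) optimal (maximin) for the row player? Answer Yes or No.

No

Against Left this mix gives (59/152)·6 + (93/152)·0 = 177/76.
Against Right this mix gives (59/152)·(-8) + (93/152)·5 = -7/152.
The column player will play Right, holding the row player to -7/152. Shifting weight toward the row that does better against Right would raise this floor (the equalizing mix achieves 30/19 against both Right and Left), so the proposed strategy is not optimal.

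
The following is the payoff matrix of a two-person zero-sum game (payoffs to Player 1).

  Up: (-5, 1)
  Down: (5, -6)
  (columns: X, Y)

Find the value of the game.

-25/17

Row minima: Up → -5, Down → -6; maximin = -5.
Column maxima: X → 5, Y → 1; minimax = 1.
-5 ≠ 1, so there is no saddle point; optimal play is mixed.
Let Player 1 play Up with probability p. Expected payoff against X: (-5)p + 5(1−p) = −10p + 5; against Y: 1p + (-6)(1−p) = 7p − 6.
Setting these equal: −10p + 5 = 7p − 6 ⇒ −17p = -11 ⇒ p = 11/17, and the value is (-10)·(11/17) + 5 = -25/17.
For Player 2: with q = P(X), equating Up's and Down's payoffs gives −6q + 1 = 11q − 6 ⇒ q = 7/17.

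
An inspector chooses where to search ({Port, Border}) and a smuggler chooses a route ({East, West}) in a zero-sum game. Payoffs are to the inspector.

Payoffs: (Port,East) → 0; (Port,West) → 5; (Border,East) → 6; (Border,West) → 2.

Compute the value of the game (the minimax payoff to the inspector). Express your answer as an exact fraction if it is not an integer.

Row minima: Port → 0, Border → 2; maximin = 2.
Column maxima: East → 6, West → 5; minimax = 5.
2 ≠ 5, so there is no saddle point; optimal play is mixed.
Let the inspector play Port with probability p. Expected payoff against East: 0p + 6(1−p) = −6p + 6; against West: 5p + 2(1−p) = 3p + 2.
Setting these equal: −6p + 6 = 3p + 2 ⇒ −9p = -4 ⇒ p = 4/9, and the value is (-6)·(4/9) + 6 = 10/3.
For the smuggler: with q = P(East), equating Port's and Border's payoffs gives −5q + 5 = 4q + 2 ⇒ q = 1/3.

10/3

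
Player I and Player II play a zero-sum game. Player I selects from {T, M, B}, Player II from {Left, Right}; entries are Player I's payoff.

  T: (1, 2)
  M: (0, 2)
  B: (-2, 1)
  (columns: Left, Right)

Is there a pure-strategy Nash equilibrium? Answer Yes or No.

Row minima: T → 1, M → 0, B → -2; maximin = 1.
Column maxima: Left → 1, Right → 2; minimax = 1.
maximin = minimax = 1, so a saddle point exists.

Yes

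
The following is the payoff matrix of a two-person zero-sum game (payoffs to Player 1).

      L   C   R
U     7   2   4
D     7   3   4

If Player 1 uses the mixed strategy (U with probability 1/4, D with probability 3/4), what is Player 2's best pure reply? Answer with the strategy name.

C

If Player 2 plays L, Player 1's expected payoff is (1/4)·7 + (3/4)·7 = 7.
If Player 2 plays C, Player 1's expected payoff is (1/4)·2 + (3/4)·3 = 11/4.
If Player 2 plays R, Player 1's expected payoff is (1/4)·4 + (3/4)·4 = 4.
Player 2 minimizes Player 1's payoff; the smallest is 11/4, so the best response is C.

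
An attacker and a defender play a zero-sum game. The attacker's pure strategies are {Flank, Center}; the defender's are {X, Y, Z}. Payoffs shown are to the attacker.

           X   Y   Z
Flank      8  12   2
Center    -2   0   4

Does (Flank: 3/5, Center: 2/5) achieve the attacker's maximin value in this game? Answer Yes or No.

No

Against X this mix gives (3/5)·8 + (2/5)·(-2) = 4.
Against Y this mix gives (3/5)·12 + (2/5)·0 = 36/5.
Against Z this mix gives (3/5)·2 + (2/5)·4 = 14/5.
The defender will play Z, holding the attacker to 14/5. Shifting weight toward the row that does better against Z would raise this floor (the equalizing mix achieves 3 against both Z and X), so the proposed strategy is not optimal.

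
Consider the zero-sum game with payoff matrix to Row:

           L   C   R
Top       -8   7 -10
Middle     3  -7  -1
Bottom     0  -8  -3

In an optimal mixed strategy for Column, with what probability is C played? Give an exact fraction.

Row minima: Top → -10, Middle → -7, Bottom → -8; maximin = -7.
Column maxima: L → 3, C → 7, R → -1; minimax = -1.
-7 ≠ -1, so there is no saddle point; optimal play is mixed.
Bottom is strictly dominated by Middle, so Row never plays it.
L is strictly dominated by R (it gives Row strictly more in every row), so Column never plays it.
On the remaining 2×2 (Top, Middle vs C, R):
Let Row play Top with probability p. Expected payoff against C: 7p + (-7)(1−p) = 14p − 7; against R: (-10)p + (-1)(1−p) = −9p − 1.
Setting these equal: 14p − 7 = −9p − 1 ⇒ 23p = 6 ⇒ p = 6/23, and the value is (14)·(6/23) − 7 = -77/23.
For Column: with q = P(C), equating Top's and Middle's payoffs gives 17q − 10 = −6q − 1 ⇒ q = 9/23.

9/23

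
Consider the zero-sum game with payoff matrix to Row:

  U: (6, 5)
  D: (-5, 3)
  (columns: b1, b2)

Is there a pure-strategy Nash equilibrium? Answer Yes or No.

Row minima: U → 5, D → -5; maximin = 5.
Column maxima: b1 → 6, b2 → 5; minimax = 5.
maximin = minimax = 5, so a saddle point exists.

Yes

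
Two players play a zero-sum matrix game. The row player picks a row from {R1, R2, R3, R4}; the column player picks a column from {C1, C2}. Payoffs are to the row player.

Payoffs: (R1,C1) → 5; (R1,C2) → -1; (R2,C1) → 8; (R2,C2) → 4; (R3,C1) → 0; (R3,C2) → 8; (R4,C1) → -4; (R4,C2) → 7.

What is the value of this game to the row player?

Row minima: R1 → -1, R2 → 4, R3 → 0, R4 → -4; maximin = 4.
Column maxima: C1 → 8, C2 → 8; minimax = 8.
4 ≠ 8, so there is no saddle point; optimal play is mixed.
R1 is strictly dominated by R2, so the row player never plays it.
R4 is strictly dominated by R3, so the row player never plays it.
On the remaining 2×2 (R2, R3 vs C1, C2):
Let the row player play R2 with probability p. Expected payoff against C1: 8p + 0(1−p) = 8p; against C2: 4p + 8(1−p) = −4p + 8.
Setting these equal: 8p = −4p + 8 ⇒ 12p = 8 ⇒ p = 2/3, and the value is (8)·(2/3) = 16/3.
For the column player: with q = P(C1), equating R2's and R3's payoffs gives 4q + 4 = −8q + 8 ⇒ q = 1/3.

16/3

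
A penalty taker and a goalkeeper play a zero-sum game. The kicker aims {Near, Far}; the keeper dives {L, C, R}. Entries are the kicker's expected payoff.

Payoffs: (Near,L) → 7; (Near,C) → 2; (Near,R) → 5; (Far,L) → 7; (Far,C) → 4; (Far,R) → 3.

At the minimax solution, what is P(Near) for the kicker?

Row minima: Near → 2, Far → 3; maximin = 3.
Column maxima: L → 7, C → 4, R → 5; minimax = 4.
3 ≠ 4, so there is no saddle point; optimal play is mixed.
L is strictly dominated by C (it gives the kicker strictly more in every row), so the keeper never plays it.
On the remaining 2×2 (Near, Far vs C, R):
Let the kicker play Near with probability p. Expected payoff against C: 2p + 4(1−p) = −2p + 4; against R: 5p + 3(1−p) = 2p + 3.
Setting these equal: −2p + 4 = 2p + 3 ⇒ −4p = -1 ⇒ p = 1/4, and the value is (-2)·(1/4) + 4 = 7/2.
For the keeper: with q = P(C), equating Near's and Far's payoffs gives −3q + 5 = q + 3 ⇒ q = 1/2.

1/4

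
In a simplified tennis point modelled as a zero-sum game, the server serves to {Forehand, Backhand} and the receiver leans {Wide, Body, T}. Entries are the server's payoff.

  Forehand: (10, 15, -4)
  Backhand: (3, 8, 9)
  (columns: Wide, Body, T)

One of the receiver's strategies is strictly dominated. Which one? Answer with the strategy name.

Body

Wide holds the server's payoff strictly below Body in every row: 10 < 15, 3 < 8.
So Body is strictly dominated for the receiver.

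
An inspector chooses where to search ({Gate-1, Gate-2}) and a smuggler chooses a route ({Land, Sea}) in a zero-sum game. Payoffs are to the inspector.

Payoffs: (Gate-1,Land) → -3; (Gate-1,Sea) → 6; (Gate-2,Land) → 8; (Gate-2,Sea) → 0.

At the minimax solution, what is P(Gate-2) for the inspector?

Row minima: Gate-1 → -3, Gate-2 → 0; maximin = 0.
Column maxima: Land → 8, Sea → 6; minimax = 6.
0 ≠ 6, so there is no saddle point; optimal play is mixed.
Let the inspector play Gate-1 with probability p. Expected payoff against Land: (-3)p + 8(1−p) = −11p + 8; against Sea: 6p + 0(1−p) = 6p.
Setting these equal: −11p + 8 = 6p ⇒ −17p = -8 ⇒ p = 8/17, and the value is (-11)·(8/17) + 8 = 48/17.
For the smuggler: with q = P(Land), equating Gate-1's and Gate-2's payoffs gives −9q + 6 = 8q ⇒ q = 6/17.

9/17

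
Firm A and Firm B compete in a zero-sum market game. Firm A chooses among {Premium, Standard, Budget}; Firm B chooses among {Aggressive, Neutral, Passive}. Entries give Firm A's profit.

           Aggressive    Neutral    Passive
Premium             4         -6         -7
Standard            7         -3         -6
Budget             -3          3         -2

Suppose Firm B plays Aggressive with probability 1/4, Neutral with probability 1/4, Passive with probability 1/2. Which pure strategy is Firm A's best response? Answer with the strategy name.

Expected payoff of Premium: (1/4)·4 + (1/4)·(-6) + (1/2)·(-7) = -4.
Expected payoff of Standard: (1/4)·7 + (1/4)·(-3) + (1/2)·(-6) = -2.
Expected payoff of Budget: (1/4)·(-3) + (1/4)·3 + (1/2)·(-2) = -1.
The largest is -1, so Firm A's best response is Budget.

Budget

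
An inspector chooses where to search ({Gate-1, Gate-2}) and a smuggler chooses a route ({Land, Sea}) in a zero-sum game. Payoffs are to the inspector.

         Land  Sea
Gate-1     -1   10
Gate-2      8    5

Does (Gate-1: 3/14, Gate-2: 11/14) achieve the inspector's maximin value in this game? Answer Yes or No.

Yes

Against Land this mix gives (3/14)·(-1) + (11/14)·8 = 85/14.
Against Sea this mix gives (3/14)·10 + (11/14)·5 = 85/14.
All of the smuggler's active replies (Land, Sea) yield 85/14, and no column does worse for the inspector. The mix makes the smuggler indifferent and guarantees 85/14, so it is optimal.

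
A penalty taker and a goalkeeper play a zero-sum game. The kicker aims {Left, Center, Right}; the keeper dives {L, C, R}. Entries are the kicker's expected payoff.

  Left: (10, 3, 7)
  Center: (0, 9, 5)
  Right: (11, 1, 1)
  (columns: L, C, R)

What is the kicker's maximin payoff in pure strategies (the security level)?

Row minima: Left → 3, Center → 0, Right → 1.
The best of these is 3.

3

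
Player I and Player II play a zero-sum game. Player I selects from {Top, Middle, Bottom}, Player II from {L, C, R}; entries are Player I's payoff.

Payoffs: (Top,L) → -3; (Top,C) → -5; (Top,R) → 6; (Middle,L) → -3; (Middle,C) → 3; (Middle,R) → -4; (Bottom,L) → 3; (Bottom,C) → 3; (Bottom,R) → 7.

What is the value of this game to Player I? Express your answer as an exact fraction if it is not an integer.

3

Row minima: Top → -5, Middle → -4, Bottom → 3; maximin = 3.
Column maxima: L → 3, C → 3, R → 7; minimax = 3.
Since maximin = minimax = 3, there is a saddle point and the value is 3.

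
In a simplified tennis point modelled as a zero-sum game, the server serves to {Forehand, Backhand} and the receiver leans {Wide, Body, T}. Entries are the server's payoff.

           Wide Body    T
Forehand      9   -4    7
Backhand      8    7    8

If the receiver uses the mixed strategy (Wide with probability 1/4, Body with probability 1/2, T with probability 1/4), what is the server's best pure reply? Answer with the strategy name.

Backhand

Expected payoff of Forehand: (1/4)·9 + (1/2)·(-4) + (1/4)·7 = 2.
Expected payoff of Backhand: (1/4)·8 + (1/2)·7 + (1/4)·8 = 15/2.
The largest is 15/2, so the server's best response is Backhand.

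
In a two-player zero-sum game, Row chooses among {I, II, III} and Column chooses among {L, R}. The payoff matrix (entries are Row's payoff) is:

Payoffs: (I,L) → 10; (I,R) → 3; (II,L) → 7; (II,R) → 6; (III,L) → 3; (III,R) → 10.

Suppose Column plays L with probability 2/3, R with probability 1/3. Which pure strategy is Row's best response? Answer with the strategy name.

Expected payoff of I: (2/3)·10 + (1/3)·3 = 23/3.
Expected payoff of II: (2/3)·7 + (1/3)·6 = 20/3.
Expected payoff of III: (2/3)·3 + (1/3)·10 = 16/3.
The largest is 23/3, so Row's best response is I.

I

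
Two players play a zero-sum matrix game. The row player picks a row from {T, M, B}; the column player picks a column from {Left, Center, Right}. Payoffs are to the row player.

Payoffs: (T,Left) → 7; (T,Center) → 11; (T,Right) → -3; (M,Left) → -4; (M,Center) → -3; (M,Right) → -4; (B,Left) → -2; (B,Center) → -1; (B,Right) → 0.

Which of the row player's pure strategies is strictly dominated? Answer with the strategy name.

T gives a strictly higher payoff than M against every column: 7 > -4, 11 > -3, -3 > -4.
So M is strictly dominated and the row player never plays it.

M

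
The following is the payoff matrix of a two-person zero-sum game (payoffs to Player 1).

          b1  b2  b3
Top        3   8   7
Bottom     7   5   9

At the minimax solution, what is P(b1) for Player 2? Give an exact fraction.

Row minima: Top → 3, Bottom → 5; maximin = 5.
Column maxima: b1 → 7, b2 → 8, b3 → 9; minimax = 7.
5 ≠ 7, so there is no saddle point; optimal play is mixed.
b3 is strictly dominated by b1 (it gives Player 1 strictly more in every row), so Player 2 never plays it.
On the remaining 2×2 (Top, Bottom vs b1, b2):
Let Player 1 play Top with probability p. Expected payoff against b1: 3p + 7(1−p) = −4p + 7; against b2: 8p + 5(1−p) = 3p + 5.
Setting these equal: −4p + 7 = 3p + 5 ⇒ −7p = -2 ⇒ p = 2/7, and the value is (-4)·(2/7) + 7 = 41/7.
For Player 2: with q = P(b1), equating Top's and Bottom's payoffs gives −5q + 8 = 2q + 5 ⇒ q = 3/7.

3/7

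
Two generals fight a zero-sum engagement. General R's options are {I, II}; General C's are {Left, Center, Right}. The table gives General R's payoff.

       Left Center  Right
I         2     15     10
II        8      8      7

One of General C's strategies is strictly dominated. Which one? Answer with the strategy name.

Center

Right holds General R's payoff strictly below Center in every row: 10 < 15, 7 < 8.
So Center is strictly dominated for General C.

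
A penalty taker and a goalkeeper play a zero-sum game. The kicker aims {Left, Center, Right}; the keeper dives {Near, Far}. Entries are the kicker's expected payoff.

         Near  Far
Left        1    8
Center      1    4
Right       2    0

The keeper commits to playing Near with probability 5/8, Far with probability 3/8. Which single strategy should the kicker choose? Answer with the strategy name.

Expected payoff of Left: (5/8)·1 + (3/8)·8 = 29/8.
Expected payoff of Center: (5/8)·1 + (3/8)·4 = 17/8.
Expected payoff of Right: (5/8)·2 + (3/8)·0 = 5/4.
The largest is 29/8, so the kicker's best response is Left.

Left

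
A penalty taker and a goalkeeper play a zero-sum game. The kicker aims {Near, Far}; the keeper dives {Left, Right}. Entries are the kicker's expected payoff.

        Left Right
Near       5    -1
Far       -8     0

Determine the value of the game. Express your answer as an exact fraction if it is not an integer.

Row minima: Near → -1, Far → -8; maximin = -1.
Column maxima: Left → 5, Right → 0; minimax = 0.
-1 ≠ 0, so there is no saddle point; optimal play is mixed.
Let the kicker play Near with probability p. Expected payoff against Left: 5p + (-8)(1−p) = 13p − 8; against Right: (-1)p + 0(1−p) = −p.
Setting these equal: 13p − 8 = −p ⇒ 14p = 8 ⇒ p = 4/7, and the value is (13)·(4/7) − 8 = -4/7.
For the keeper: with q = P(Left), equating Near's and Far's payoffs gives 6q − 1 = −8q ⇒ q = 1/14.

-4/7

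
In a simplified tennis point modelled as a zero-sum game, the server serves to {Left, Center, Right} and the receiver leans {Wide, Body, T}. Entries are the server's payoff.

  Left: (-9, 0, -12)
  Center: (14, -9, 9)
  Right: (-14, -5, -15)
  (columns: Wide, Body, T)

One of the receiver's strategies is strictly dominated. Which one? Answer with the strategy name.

T holds the server's payoff strictly below Wide in every row: -12 < -9, 9 < 14, -15 < -14.
So Wide is strictly dominated for the receiver.

Wide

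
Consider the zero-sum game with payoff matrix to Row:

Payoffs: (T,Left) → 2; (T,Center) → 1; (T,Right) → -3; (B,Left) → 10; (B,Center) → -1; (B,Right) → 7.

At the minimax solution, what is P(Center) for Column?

Row minima: T → -3, B → -1; maximin = -1.
Column maxima: Left → 10, Center → 1, Right → 7; minimax = 1.
-1 ≠ 1, so there is no saddle point; optimal play is mixed.
Left is strictly dominated by Center (it gives Row strictly more in every row), so Column never plays it.
On the remaining 2×2 (T, B vs Center, Right):
Let Row play T with probability p. Expected payoff against Center: 1p + (-1)(1−p) = 2p − 1; against Right: (-3)p + 7(1−p) = −10p + 7.
Setting these equal: 2p − 1 = −10p + 7 ⇒ 12p = 8 ⇒ p = 2/3, and the value is (2)·(2/3) − 1 = 1/3.
For Column: with q = P(Center), equating T's and B's payoffs gives 4q − 3 = −8q + 7 ⇒ q = 5/6.

5/6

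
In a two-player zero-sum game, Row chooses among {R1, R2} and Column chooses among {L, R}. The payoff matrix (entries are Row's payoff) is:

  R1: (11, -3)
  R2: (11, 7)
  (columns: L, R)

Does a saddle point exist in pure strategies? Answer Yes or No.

Row minima: R1 → -3, R2 → 7; maximin = 7.
Column maxima: L → 11, R → 7; minimax = 7.
maximin = minimax = 7, so a saddle point exists.

Yes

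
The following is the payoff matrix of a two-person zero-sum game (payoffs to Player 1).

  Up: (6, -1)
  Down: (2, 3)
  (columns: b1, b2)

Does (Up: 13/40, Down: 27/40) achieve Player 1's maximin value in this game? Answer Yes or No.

Against b1 this mix gives (13/40)·6 + (27/40)·2 = 33/10.
Against b2 this mix gives (13/40)·(-1) + (27/40)·3 = 17/10.
Player 2 will play b2, holding Player 1 to 17/10. Shifting weight toward the row that does better against b2 would raise this floor (the equalizing mix achieves 5/2 against both b2 and b1), so the proposed strategy is not optimal.

No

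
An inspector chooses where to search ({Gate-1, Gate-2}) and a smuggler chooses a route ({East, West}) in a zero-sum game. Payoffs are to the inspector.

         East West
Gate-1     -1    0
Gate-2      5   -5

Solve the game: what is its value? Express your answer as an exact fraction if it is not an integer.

-5/11

Row minima: Gate-1 → -1, Gate-2 → -5; maximin = -1.
Column maxima: East → 5, West → 0; minimax = 0.
-1 ≠ 0, so there is no saddle point; optimal play is mixed.
Let the inspector play Gate-1 with probability p. Expected payoff against East: (-1)p + 5(1−p) = −6p + 5; against West: 0p + (-5)(1−p) = 5p − 5.
Setting these equal: −6p + 5 = 5p − 5 ⇒ −11p = -10 ⇒ p = 10/11, and the value is (-6)·(10/11) + 5 = -5/11.
For the smuggler: with q = P(East), equating Gate-1's and Gate-2's payoffs gives −q = 10q − 5 ⇒ q = 5/11.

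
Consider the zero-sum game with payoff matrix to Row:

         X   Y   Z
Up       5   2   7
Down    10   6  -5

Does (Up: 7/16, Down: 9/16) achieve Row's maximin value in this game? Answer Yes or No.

Against X this mix gives (7/16)·5 + (9/16)·10 = 125/16.
Against Y this mix gives (7/16)·2 + (9/16)·6 = 17/4.
Against Z this mix gives (7/16)·7 + (9/16)·(-5) = 1/4.
Column will play Z, holding Row to 1/4. Shifting weight toward the row that does better against Z would raise this floor (the equalizing mix achieves 13/4 against both Z and Y), so the proposed strategy is not optimal.

No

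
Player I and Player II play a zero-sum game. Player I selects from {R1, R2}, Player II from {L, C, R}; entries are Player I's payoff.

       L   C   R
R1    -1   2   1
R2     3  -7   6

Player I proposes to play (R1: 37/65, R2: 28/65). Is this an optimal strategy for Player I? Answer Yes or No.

Against L this mix gives (37/65)·(-1) + (28/65)·3 = 47/65.
Against C this mix gives (37/65)·2 + (28/65)·(-7) = -122/65.
Against R this mix gives (37/65)·1 + (28/65)·6 = 41/13.
Player II will play C, holding Player I to -122/65. Shifting weight toward the row that does better against C would raise this floor (the equalizing mix achieves -1/13 against both C and L), so the proposed strategy is not optimal.

No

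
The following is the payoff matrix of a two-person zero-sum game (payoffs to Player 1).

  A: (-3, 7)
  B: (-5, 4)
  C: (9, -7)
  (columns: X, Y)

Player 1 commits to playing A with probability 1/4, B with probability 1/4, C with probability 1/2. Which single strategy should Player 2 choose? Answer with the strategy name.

Y

If Player 2 plays X, Player 1's expected payoff is (1/4)·(-3) + (1/4)·(-5) + (1/2)·9 = 5/2.
If Player 2 plays Y, Player 1's expected payoff is (1/4)·7 + (1/4)·4 + (1/2)·(-7) = -3/4.
Player 2 minimizes Player 1's payoff; the smallest is -3/4, so the best response is Y.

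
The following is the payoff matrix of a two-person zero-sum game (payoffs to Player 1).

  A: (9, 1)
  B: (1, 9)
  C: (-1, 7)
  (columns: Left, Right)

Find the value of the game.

Row minima: A → 1, B → 1, C → -1; maximin = 1.
Column maxima: Left → 9, Right → 9; minimax = 9.
1 ≠ 9, so there is no saddle point; optimal play is mixed.
C is strictly dominated by B, so Player 1 never plays it.
On the remaining 2×2 (A, B vs Left, Right):
Let Player 1 play A with probability p. Expected payoff against Left: 9p + 1(1−p) = 8p + 1; against Right: 1p + 9(1−p) = −8p + 9.
Setting these equal: 8p + 1 = −8p + 9 ⇒ 16p = 8 ⇒ p = 1/2, and the value is (8)·(1/2) + 1 = 5.
For Player 2: with q = P(Left), equating A's and B's payoffs gives 8q + 1 = −8q + 9 ⇒ q = 1/2.

5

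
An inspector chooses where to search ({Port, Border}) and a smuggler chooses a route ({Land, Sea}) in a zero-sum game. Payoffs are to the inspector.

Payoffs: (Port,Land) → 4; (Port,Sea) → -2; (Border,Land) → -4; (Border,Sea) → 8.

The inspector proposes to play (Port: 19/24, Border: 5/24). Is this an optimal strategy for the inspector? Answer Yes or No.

Against Land this mix gives (19/24)·4 + (5/24)·(-4) = 7/3.
Against Sea this mix gives (19/24)·(-2) + (5/24)·8 = 1/12.
The smuggler will play Sea, holding the inspector to 1/12. Shifting weight toward the row that does better against Sea would raise this floor (the equalizing mix achieves 4/3 against both Sea and Land), so the proposed strategy is not optimal.

No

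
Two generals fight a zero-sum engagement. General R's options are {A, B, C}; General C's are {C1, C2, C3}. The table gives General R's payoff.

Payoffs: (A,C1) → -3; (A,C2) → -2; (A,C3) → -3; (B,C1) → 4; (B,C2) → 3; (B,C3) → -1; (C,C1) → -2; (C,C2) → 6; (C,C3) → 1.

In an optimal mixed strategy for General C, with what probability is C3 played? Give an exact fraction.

3/4

Row minima: A → -3, B → -1, C → -2; maximin = -1.
Column maxima: C1 → 4, C2 → 6, C3 → 1; minimax = 1.
-1 ≠ 1, so there is no saddle point; optimal play is mixed.
A is strictly dominated by B, so General R never plays it.
C2 is strictly dominated by C3 (it gives General R strictly more in every row), so General C never plays it.
On the remaining 2×2 (B, C vs C1, C3):
Let General R play B with probability p. Expected payoff against C1: 4p + (-2)(1−p) = 6p − 2; against C3: (-1)p + 1(1−p) = −2p + 1.
Setting these equal: 6p − 2 = −2p + 1 ⇒ 8p = 3 ⇒ p = 3/8, and the value is (6)·(3/8) − 2 = 1/4.
For General C: with q = P(C1), equating B's and C's payoffs gives 5q − 1 = −3q + 1 ⇒ q = 1/4.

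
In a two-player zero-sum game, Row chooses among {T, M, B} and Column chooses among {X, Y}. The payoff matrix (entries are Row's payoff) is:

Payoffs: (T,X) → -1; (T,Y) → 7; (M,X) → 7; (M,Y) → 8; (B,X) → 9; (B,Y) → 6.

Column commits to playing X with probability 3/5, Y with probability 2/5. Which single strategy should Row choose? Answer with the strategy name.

B

Expected payoff of T: (3/5)·(-1) + (2/5)·7 = 11/5.
Expected payoff of M: (3/5)·7 + (2/5)·8 = 37/5.
Expected payoff of B: (3/5)·9 + (2/5)·6 = 39/5.
The largest is 39/5, so Row's best response is B.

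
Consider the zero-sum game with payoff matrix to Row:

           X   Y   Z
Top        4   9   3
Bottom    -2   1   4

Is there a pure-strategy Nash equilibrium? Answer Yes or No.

Row minima: Top → 3, Bottom → -2; maximin = 3.
Column maxima: X → 4, Y → 9, Z → 4; minimax = 4.
3 ≠ 4, so no pure-strategy equilibrium exists.

No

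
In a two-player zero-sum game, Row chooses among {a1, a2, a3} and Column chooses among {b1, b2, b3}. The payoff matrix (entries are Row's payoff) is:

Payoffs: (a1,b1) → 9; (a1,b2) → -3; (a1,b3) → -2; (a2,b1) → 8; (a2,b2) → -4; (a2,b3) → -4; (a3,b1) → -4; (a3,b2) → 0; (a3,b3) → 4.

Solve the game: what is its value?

-3/4

Row minima: a1 → -3, a2 → -4, a3 → -4; maximin = -3.
Column maxima: b1 → 9, b2 → 0, b3 → 4; minimax = 0.
-3 ≠ 0, so there is no saddle point; optimal play is mixed.
a2 is strictly dominated by a1, so Row never plays it.
With a2 eliminated, b3 is strictly dominated by b2 (it gives Row strictly more in every remaining row), so Column never plays it.
On the remaining 2×2 (a1, a3 vs b1, b2):
Let Row play a1 with probability p. Expected payoff against b1: 9p + (-4)(1−p) = 13p − 4; against b2: (-3)p + 0(1−p) = −3p.
Setting these equal: 13p − 4 = −3p ⇒ 16p = 4 ⇒ p = 1/4, and the value is (13)·(1/4) − 4 = -3/4.
For Column: with q = P(b1), equating a1's and a3's payoffs gives 12q − 3 = −4q ⇒ q = 3/16.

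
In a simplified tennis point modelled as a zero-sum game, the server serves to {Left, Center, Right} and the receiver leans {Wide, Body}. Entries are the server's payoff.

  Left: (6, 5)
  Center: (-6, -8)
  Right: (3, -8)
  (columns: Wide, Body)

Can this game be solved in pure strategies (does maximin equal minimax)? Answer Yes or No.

Row minima: Left → 5, Center → -8, Right → -8; maximin = 5.
Column maxima: Wide → 6, Body → 5; minimax = 5.
maximin = minimax = 5, so a saddle point exists.

Yes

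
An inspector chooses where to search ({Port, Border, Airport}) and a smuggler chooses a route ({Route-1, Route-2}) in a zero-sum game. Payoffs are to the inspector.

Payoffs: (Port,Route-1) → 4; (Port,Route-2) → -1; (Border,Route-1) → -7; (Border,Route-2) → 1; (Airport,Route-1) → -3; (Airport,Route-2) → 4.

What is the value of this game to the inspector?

13/12

Row minima: Port → -1, Border → -7, Airport → -3; maximin = -1.
Column maxima: Route-1 → 4, Route-2 → 4; minimax = 4.
-1 ≠ 4, so there is no saddle point; optimal play is mixed.
Border is strictly dominated by Airport, so the inspector never plays it.
On the remaining 2×2 (Port, Airport vs Route-1, Route-2):
Let the inspector play Port with probability p. Expected payoff against Route-1: 4p + (-3)(1−p) = 7p − 3; against Route-2: (-1)p + 4(1−p) = −5p + 4.
Setting these equal: 7p − 3 = −5p + 4 ⇒ 12p = 7 ⇒ p = 7/12, and the value is (7)·(7/12) − 3 = 13/12.
For the smuggler: with q = P(Route-1), equating Port's and Airport's payoffs gives 5q − 1 = −7q + 4 ⇒ q = 5/12.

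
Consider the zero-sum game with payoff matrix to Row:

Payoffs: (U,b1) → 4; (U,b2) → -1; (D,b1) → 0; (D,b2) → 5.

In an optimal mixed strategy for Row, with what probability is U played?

Row minima: U → -1, D → 0; maximin = 0.
Column maxima: b1 → 4, b2 → 5; minimax = 4.
0 ≠ 4, so there is no saddle point; optimal play is mixed.
Let Row play U with probability p. Expected payoff against b1: 4p + 0(1−p) = 4p; against b2: (-1)p + 5(1−p) = −6p + 5.
Setting these equal: 4p = −6p + 5 ⇒ 10p = 5 ⇒ p = 1/2, and the value is (4)·(1/2) = 2.
For Column: with q = P(b1), equating U's and D's payoffs gives 5q − 1 = −5q + 5 ⇒ q = 3/5.

1/2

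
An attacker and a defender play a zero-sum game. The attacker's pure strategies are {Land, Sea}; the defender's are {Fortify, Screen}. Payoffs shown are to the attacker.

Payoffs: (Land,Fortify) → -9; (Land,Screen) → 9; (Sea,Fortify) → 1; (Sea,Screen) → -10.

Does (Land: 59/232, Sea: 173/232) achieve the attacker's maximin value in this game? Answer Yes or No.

No

Against Fortify this mix gives (59/232)·(-9) + (173/232)·1 = -179/116.
Against Screen this mix gives (59/232)·9 + (173/232)·(-10) = -1199/232.
The defender will play Screen, holding the attacker to -1199/232. Shifting weight toward the row that does better against Screen would raise this floor (the equalizing mix achieves -81/29 against both Screen and Fortify), so the proposed strategy is not optimal.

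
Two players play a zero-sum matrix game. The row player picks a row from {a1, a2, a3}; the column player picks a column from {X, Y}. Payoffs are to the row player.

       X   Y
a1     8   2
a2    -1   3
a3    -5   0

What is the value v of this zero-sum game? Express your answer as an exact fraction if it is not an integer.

13/5

Row minima: a1 → 2, a2 → -1, a3 → -5; maximin = 2.
Column maxima: X → 8, Y → 3; minimax = 3.
2 ≠ 3, so there is no saddle point; optimal play is mixed.
a3 is strictly dominated by a1, so the row player never plays it.
On the remaining 2×2 (a1, a2 vs X, Y):
Let the row player play a1 with probability p. Expected payoff against X: 8p + (-1)(1−p) = 9p − 1; against Y: 2p + 3(1−p) = −p + 3.
Setting these equal: 9p − 1 = −p + 3 ⇒ 10p = 4 ⇒ p = 2/5, and the value is (9)·(2/5) − 1 = 13/5.
For the column player: with q = P(X), equating a1's and a2's payoffs gives 6q + 2 = −4q + 3 ⇒ q = 1/10.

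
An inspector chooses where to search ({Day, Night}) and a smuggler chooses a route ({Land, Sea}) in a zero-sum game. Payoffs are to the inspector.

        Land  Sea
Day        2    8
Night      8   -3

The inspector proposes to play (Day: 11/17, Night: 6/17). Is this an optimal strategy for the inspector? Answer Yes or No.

Yes

Against Land this mix gives (11/17)·2 + (6/17)·8 = 70/17.
Against Sea this mix gives (11/17)·8 + (6/17)·(-3) = 70/17.
All of the smuggler's active replies (Land, Sea) yield 70/17, and no column does worse for the inspector. The mix makes the smuggler indifferent and guarantees 70/17, so it is optimal.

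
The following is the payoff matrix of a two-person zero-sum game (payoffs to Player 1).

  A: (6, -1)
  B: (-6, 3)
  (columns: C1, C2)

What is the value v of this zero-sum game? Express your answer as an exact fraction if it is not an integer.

Row minima: A → -1, B → -6; maximin = -1.
Column maxima: C1 → 6, C2 → 3; minimax = 3.
-1 ≠ 3, so there is no saddle point; optimal play is mixed.
Let Player 1 play A with probability p. Expected payoff against C1: 6p + (-6)(1−p) = 12p − 6; against C2: (-1)p + 3(1−p) = −4p + 3.
Setting these equal: 12p − 6 = −4p + 3 ⇒ 16p = 9 ⇒ p = 9/16, and the value is (12)·(9/16) − 6 = 3/4.
For Player 2: with q = P(C1), equating A's and B's payoffs gives 7q − 1 = −9q + 3 ⇒ q = 1/4.

3/4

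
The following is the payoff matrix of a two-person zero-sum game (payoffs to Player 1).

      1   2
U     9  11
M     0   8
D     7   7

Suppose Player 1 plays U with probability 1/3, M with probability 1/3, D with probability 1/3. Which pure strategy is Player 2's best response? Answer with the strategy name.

1

If Player 2 plays 1, Player 1's expected payoff is (1/3)·9 + (1/3)·0 + (1/3)·7 = 16/3.
If Player 2 plays 2, Player 1's expected payoff is (1/3)·11 + (1/3)·8 + (1/3)·7 = 26/3.
Player 2 minimizes Player 1's payoff; the smallest is 16/3, so the best response is 1.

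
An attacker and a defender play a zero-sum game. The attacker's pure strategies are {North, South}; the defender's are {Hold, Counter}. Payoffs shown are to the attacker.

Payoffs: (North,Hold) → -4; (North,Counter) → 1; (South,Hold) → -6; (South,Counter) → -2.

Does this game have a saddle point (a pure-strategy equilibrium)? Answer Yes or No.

Yes

Row minima: North → -4, South → -6; maximin = -4.
Column maxima: Hold → -4, Counter → 1; minimax = -4.
maximin = minimax = -4, so a saddle point exists.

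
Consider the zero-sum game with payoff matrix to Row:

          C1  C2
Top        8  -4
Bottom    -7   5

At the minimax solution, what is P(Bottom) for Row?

Row minima: Top → -4, Bottom → -7; maximin = -4.
Column maxima: C1 → 8, C2 → 5; minimax = 5.
-4 ≠ 5, so there is no saddle point; optimal play is mixed.
Let Row play Top with probability p. Expected payoff against C1: 8p + (-7)(1−p) = 15p − 7; against C2: (-4)p + 5(1−p) = −9p + 5.
Setting these equal: 15p − 7 = −9p + 5 ⇒ 24p = 12 ⇒ p = 1/2, and the value is (15)·(1/2) − 7 = 1/2.
For Column: with q = P(C1), equating Top's and Bottom's payoffs gives 12q − 4 = −12q + 5 ⇒ q = 3/8.

1/2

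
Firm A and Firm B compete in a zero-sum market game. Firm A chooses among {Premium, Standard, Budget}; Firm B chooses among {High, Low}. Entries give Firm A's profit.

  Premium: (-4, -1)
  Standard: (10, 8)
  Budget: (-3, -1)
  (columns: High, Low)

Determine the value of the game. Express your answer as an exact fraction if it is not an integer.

Row minima: Premium → -4, Standard → 8, Budget → -3; maximin = 8.
Column maxima: High → 10, Low → 8; minimax = 8.
Since maximin = minimax = 8, there is a saddle point and the value is 8.

8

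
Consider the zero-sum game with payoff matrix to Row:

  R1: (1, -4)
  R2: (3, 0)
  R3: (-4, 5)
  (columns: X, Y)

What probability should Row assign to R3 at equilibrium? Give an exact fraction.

Row minima: R1 → -4, R2 → 0, R3 → -4; maximin = 0.
Column maxima: X → 3, Y → 5; minimax = 3.
0 ≠ 3, so there is no saddle point; optimal play is mixed.
R1 is strictly dominated by R2, so Row never plays it.
On the remaining 2×2 (R2, R3 vs X, Y):
Let Row play R2 with probability p. Expected payoff against X: 3p + (-4)(1−p) = 7p − 4; against Y: 0p + 5(1−p) = −5p + 5.
Setting these equal: 7p − 4 = −5p + 5 ⇒ 12p = 9 ⇒ p = 3/4, and the value is (7)·(3/4) − 4 = 5/4.
For Column: with q = P(X), equating R2's and R3's payoffs gives 3q = −9q + 5 ⇒ q = 5/12.

1/4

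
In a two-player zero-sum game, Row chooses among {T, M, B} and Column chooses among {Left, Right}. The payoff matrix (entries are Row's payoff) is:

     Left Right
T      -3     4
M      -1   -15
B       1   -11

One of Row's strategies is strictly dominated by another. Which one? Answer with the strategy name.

M

B gives a strictly higher payoff than M against every column: 1 > -1, -11 > -15.
So M is strictly dominated and Row never plays it.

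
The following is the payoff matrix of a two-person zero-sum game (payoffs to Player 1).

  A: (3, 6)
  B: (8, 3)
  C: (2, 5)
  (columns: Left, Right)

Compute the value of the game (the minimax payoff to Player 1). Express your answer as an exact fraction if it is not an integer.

Row minima: A → 3, B → 3, C → 2; maximin = 3.
Column maxima: Left → 8, Right → 6; minimax = 6.
3 ≠ 6, so there is no saddle point; optimal play is mixed.
C is strictly dominated by A, so Player 1 never plays it.
On the remaining 2×2 (A, B vs Left, Right):
Let Player 1 play A with probability p. Expected payoff against Left: 3p + 8(1−p) = −5p + 8; against Right: 6p + 3(1−p) = 3p + 3.
Setting these equal: −5p + 8 = 3p + 3 ⇒ −8p = -5 ⇒ p = 5/8, and the value is (-5)·(5/8) + 8 = 39/8.
For Player 2: with q = P(Left), equating A's and B's payoffs gives −3q + 6 = 5q + 3 ⇒ q = 3/8.

39/8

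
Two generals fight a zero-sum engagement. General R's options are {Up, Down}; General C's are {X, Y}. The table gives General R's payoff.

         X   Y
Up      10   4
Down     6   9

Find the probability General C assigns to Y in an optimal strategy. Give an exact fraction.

4/9

Row minima: Up → 4, Down → 6; maximin = 6.
Column maxima: X → 10, Y → 9; minimax = 9.
6 ≠ 9, so there is no saddle point; optimal play is mixed.
Let General R play Up with probability p. Expected payoff against X: 10p + 6(1−p) = 4p + 6; against Y: 4p + 9(1−p) = −5p + 9.
Setting these equal: 4p + 6 = −5p + 9 ⇒ 9p = 3 ⇒ p = 1/3, and the value is (4)·(1/3) + 6 = 22/3.
For General C: with q = P(X), equating Up's and Down's payoffs gives 6q + 4 = −3q + 9 ⇒ q = 5/9.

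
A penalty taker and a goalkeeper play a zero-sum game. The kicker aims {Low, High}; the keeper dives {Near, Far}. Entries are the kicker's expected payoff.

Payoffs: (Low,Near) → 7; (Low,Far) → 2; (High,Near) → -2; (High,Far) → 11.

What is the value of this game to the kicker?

Row minima: Low → 2, High → -2; maximin = 2.
Column maxima: Near → 7, Far → 11; minimax = 7.
2 ≠ 7, so there is no saddle point; optimal play is mixed.
Let the kicker play Low with probability p. Expected payoff against Near: 7p + (-2)(1−p) = 9p − 2; against Far: 2p + 11(1−p) = −9p + 11.
Setting these equal: 9p − 2 = −9p + 11 ⇒ 18p = 13 ⇒ p = 13/18, and the value is (9)·(13/18) − 2 = 9/2.
For the keeper: with q = P(Near), equating Low's and High's payoffs gives 5q + 2 = −13q + 11 ⇒ q = 1/2.

9/2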